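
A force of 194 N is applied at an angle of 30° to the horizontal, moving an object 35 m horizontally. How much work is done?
W = Fd cosθ = 194×35×cos(30°) = 5880.3 J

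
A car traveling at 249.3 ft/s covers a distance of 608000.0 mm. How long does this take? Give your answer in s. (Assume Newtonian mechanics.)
t = d/v (with unit conversion) = 8.001 s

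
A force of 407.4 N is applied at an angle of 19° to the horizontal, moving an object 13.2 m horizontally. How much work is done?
W = Fd cosθ = 407.4×13.2×cos(19°) = 5084.7 J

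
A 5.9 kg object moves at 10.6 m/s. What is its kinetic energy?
KE = ½mv² = ½×5.9×10.6² = 331.462 J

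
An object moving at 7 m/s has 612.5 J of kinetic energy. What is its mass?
KE = ½mv² → m = 2KE/v² = 2×612.5/7² = 25.0 kg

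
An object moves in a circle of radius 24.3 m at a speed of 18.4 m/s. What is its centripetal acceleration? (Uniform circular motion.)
a_c = v²/r = 18.4²/24.3 = 338.56/24.3 = 13.93 m/s²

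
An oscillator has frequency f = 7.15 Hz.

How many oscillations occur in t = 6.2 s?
n = f×t = 7.15×6.2 = 44.33 oscillations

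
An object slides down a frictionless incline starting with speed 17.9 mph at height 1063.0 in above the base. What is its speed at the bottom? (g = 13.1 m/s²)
½mv₀² + mgh = ½mv² → v = √(v₀² + 2gh) = √(8.002² + 2×13.1×27) = 27.77 m/s = 62.13 mph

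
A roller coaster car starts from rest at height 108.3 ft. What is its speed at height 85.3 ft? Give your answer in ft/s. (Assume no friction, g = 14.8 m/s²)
mgh₁ = ½mv₂² + mgh₂ → v₂ = √(2g(h₁−h₂)) = √(2×14.8×(33.01−26)) = 14.41 m/s = 47.26 ft/s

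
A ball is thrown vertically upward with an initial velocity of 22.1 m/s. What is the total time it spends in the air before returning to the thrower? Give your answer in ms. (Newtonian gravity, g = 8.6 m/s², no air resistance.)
t_total = 2v₀/g (with unit conversion) = 5140.0 ms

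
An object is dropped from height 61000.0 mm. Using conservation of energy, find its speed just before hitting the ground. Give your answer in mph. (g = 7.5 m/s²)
mgh = ½mv² → v = √(2gh) = √(2×7.5×61) = 30.25 m/s = 67.67 mph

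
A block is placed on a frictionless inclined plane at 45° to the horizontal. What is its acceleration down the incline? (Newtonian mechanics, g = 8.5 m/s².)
a = g sin(θ) = 8.5 × sin(45°) = 8.5 × 0.7071 = 6.01 m/s²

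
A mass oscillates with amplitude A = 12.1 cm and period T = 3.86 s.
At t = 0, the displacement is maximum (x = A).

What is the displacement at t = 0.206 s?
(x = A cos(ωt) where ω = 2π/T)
ω = 2π/T = 2π/3.86 = 1.628 rad/s
x = A cos(ωt) = 12.1×cos(1.628×0.206) = 11.43 cm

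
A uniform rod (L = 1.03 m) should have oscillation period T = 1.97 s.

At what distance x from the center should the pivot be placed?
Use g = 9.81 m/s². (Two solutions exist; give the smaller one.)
T = 2π√((L²/12 + x²)/(gx)). Let c = T²g/(4π²) = 0.9644.
x² − cx + L²/12 = 0 → x = (c − √(c² − L²/3))/2 = 0.1026 m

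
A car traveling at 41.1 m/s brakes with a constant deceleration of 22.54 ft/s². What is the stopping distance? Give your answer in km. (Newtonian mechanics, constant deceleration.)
d = v₀² / (2a) (with unit conversion) = 0.1229 km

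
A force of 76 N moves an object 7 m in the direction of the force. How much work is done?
W = Fd = 76×7 = 532.0 J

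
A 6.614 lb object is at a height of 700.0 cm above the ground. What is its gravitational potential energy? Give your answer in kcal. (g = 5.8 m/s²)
PE = mgh = 3 kg × 5.8 m/s² × 7 m = 121.8 J = 0.02911 kcal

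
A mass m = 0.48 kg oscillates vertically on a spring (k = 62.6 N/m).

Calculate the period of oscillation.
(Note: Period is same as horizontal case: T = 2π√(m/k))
T = 2π√(m/k) = 2π√(0.48/62.6) = 0.5502 s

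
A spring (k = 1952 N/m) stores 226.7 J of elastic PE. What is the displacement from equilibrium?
PE = ½kx² → x = √(2PE/k) = √(2×226.7/1952) = 0.4819 m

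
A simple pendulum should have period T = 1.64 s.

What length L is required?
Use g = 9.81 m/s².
T = 2π√(L/g) → L = g(T/2π)² = 9.81×(1.64/2π)² = 0.6683 m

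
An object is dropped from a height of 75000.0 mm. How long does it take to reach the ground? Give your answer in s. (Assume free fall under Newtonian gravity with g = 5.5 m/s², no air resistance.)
t = √(2h/g) (with unit conversion) = 5.222 s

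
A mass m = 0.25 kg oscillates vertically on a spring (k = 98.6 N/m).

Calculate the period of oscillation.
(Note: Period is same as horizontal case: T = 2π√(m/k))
T = 2π√(m/k) = 2π√(0.25/98.6) = 0.3164 s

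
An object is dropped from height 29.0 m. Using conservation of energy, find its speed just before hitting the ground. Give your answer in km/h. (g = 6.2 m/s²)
mgh = ½mv² → v = √(2gh) = √(2×6.2×29) = 18.96 m/s = 68.27 km/h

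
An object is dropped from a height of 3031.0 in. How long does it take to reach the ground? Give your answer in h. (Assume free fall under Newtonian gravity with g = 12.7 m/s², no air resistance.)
t = √(2h/g) (with unit conversion) = 0.0009672 h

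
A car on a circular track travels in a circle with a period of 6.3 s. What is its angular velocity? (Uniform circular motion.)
ω = 2π/T = 2π/6.3 = 0.9973 rad/s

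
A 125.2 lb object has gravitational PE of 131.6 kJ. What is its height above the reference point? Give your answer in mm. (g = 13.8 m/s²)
PE = mgh → h = PE/(mg) = 1.316e+05 J / (56.79 kg × 13.8 m/s²) = 167.9 m = 167900.0 mm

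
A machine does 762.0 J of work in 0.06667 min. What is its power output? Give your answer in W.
P = W/t = 762 J / 4 s = 190.5 W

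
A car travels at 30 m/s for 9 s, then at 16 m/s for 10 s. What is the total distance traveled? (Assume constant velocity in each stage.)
d₁ = v₁t₁ = 30 × 9 = 270 m
d₂ = v₂t₂ = 16 × 10 = 160 m
d_total = 270 + 160 = 430 m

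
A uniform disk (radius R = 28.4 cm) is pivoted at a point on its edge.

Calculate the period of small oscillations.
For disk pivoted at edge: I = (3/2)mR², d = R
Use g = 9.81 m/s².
I/m = (3/2)R² = 0.121 m²; d = R = 0.284 m
T = 2π√((3/2)R²/(gR)) = 2π√(3R/(2g)) = 1.309 s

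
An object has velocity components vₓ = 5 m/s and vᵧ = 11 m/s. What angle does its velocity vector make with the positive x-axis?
θ = arctan(vᵧ/vₓ) = arctan(11/5) = 65.56°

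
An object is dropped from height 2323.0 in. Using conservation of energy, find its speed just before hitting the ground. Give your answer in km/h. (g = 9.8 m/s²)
mgh = ½mv² → v = √(2gh) = √(2×9.8×59) = 34.01 m/s = 122.4 km/h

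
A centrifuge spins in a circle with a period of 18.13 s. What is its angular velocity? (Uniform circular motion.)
ω = 2π/T = 2π/18.13 = 0.3466 rad/s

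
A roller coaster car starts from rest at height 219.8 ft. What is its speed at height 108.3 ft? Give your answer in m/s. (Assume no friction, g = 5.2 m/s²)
mgh₁ = ½mv₂² + mgh₂ → v₂ = √(2g(h₁−h₂)) = √(2×5.2×(67−33.01)) = 18.8 m/s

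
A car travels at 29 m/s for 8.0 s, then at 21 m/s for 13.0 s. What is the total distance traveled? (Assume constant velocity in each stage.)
d₁ = v₁t₁ = 29 × 8.0 = 232 m
d₂ = v₂t₂ = 21 × 13.0 = 273 m
d_total = 232 + 273 = 505.0 m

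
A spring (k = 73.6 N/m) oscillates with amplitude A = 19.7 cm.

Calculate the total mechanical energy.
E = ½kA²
E = ½kA² = ½×73.6×(0.197)² = 1.428 J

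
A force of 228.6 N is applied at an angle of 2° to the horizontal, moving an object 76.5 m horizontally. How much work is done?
W = Fd cosθ = 228.6×76.5×cos(2°) = 17477.0 J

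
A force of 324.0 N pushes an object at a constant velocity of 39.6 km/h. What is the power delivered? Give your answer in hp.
P = Fv = 324 N × 11 m/s = 3564 W = 4.779 hp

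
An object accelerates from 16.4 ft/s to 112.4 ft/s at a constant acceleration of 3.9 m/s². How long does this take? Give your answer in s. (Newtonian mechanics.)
t = (v - v₀)/a (with unit conversion) = 7.503 s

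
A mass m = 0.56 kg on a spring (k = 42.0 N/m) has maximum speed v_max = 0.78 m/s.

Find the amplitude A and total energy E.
½mv²_max = ½kA² → A = v_max√(m/k) = 0.78×√(0.56/42.0) = 0.09007 m = 9.007 cm
E = ½mv²_max = ½×0.56×0.78² = 0.1704 J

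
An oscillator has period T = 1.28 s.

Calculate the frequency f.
f = 1/T = 1/1.28 = 0.7812 Hz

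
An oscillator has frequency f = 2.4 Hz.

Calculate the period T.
T = 1/f = 1/2.4 = 0.4167 s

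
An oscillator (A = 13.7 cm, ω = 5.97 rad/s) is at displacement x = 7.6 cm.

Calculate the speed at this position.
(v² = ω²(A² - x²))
v = ω√(A² − x²) = 5.97×√(0.137² − 0.076²) = 0.6805 m/s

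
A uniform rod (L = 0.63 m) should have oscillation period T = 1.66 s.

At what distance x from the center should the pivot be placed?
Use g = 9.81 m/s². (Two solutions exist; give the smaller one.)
T = 2π√((L²/12 + x²)/(gx)). Let c = T²g/(4π²) = 0.6847.
x² − cx + L²/12 = 0 → x = (c − √(c² − L²/3))/2 = 0.0523 m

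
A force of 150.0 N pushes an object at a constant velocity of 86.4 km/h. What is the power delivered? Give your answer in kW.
P = Fv = 150 N × 24 m/s = 3600 W = 3.6 kW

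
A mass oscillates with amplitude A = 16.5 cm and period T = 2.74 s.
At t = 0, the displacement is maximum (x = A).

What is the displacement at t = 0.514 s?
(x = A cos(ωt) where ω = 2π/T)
ω = 2π/T = 2π/2.74 = 2.293 rad/s
x = A cos(ωt) = 16.5×cos(2.293×0.514) = 6.306 cm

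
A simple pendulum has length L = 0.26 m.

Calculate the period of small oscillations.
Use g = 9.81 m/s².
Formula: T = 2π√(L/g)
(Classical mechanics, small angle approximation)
T = 2π√(L/g) = 2π√(0.26/9.81) = 1.023 s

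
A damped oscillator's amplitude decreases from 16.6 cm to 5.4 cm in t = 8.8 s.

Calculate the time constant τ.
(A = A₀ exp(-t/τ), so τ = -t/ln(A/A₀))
A/A₀ = 5.4/16.6 = 0.3253; ln(A/A₀) = -1.123
τ = −t/ln(A/A₀) = −8.8/-1.123 = 7.836 s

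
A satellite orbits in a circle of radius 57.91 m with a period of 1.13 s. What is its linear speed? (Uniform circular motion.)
v = 2πr/T = 2π×57.91/1.13 = 322.0 m/s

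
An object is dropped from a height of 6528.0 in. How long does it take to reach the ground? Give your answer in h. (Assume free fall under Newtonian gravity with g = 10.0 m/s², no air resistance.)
t = √(2h/g) (with unit conversion) = 0.0016 h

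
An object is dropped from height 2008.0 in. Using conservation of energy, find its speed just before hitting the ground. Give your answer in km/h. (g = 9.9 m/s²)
mgh = ½mv² → v = √(2gh) = √(2×9.9×51) = 31.78 m/s = 114.4 km/h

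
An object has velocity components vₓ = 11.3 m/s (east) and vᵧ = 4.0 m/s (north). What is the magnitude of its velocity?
|v| = √(vₓ² + vᵧ²) = √(11.3² + 4.0²) = √(143.69) = 11.99 m/s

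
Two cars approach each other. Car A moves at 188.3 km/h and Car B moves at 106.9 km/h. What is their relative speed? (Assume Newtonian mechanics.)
v_rel = v_A + v_B = 188.3 + 106.9 = 295.2 km/h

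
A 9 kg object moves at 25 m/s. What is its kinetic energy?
KE = ½mv² = ½×9×25² = 2812.5 J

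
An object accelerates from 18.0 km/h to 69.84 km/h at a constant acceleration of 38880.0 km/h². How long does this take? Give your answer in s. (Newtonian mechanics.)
t = (v - v₀)/a (with unit conversion) = 4.8 s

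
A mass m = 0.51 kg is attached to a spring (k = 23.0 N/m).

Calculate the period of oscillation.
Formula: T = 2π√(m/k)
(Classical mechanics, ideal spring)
T = 2π√(m/k) = 2π√(0.51/23.0) = 0.9356 s; f = 1/T = 1.069 Hz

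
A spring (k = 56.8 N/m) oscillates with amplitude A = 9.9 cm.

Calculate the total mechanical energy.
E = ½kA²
E = ½kA² = ½×56.8×(0.099)² = 0.2783 J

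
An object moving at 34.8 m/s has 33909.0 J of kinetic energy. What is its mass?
KE = ½mv² → m = 2KE/v² = 2×33909.0/34.8² = 56.0 kg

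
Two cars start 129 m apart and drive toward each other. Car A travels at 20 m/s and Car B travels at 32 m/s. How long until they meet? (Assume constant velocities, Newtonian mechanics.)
Combined speed: v_combined = 20 + 32 = 52 m/s
Time to meet: t = d/52 = 129/52 = 2.48 s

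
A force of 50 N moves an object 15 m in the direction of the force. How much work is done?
W = Fd = 50×15 = 750.0 J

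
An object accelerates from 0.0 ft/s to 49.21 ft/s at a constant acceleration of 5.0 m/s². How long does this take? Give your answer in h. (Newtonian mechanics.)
t = (v - v₀)/a (with unit conversion) = 0.0008333 h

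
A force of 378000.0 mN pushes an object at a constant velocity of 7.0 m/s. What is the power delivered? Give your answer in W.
P = Fv = 378 N × 7 m/s = 2646 W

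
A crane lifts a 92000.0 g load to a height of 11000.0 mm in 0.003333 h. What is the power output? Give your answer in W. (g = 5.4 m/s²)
W = mgh = 92×5.4×11 = 5465 J
P = W/t = 5465/12 = 455.4 W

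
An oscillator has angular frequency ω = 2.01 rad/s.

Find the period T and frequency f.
T = 2π/ω = 2π/2.01 = 3.126 s; f = ω/2π = 0.3199 Hz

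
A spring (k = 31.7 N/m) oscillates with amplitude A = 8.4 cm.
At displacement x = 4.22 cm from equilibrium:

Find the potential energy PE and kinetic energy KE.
E_total = ½kA² = ½×31.7×(0.084)² = 0.1118 J
PE = ½kx² = ½×31.7×(0.0422)² = 0.02823 J
KE = E_total − PE = 0.08361 J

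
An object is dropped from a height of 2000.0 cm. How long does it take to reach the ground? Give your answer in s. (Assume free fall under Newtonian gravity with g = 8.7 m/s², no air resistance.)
t = √(2h/g) (with unit conversion) = 2.144 s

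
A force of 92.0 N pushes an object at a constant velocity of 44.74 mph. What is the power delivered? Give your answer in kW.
P = Fv = 92 N × 20 m/s = 1840 W = 1.84 kW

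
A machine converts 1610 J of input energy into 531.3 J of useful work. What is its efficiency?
η = W_out/W_in = 531.3/1610 = 0.33 = 33.0%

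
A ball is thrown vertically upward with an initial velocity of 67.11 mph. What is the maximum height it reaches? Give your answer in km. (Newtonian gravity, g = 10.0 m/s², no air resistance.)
h_max = v₀²/(2g) (with unit conversion) = 0.045 km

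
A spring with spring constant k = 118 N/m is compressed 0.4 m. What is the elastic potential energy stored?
PE = ½kx² = ½×118×0.4² = 9.44 J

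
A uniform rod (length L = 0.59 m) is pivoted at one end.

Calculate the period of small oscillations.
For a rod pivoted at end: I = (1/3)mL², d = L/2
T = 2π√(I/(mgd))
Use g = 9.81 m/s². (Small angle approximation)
I/m = (1/3)L² = 0.116 m²; d = L/2 = 0.295 m
T = 2π√(I/(mgd)) = 2π√(0.116/(9.81×0.295)) = 1.258 s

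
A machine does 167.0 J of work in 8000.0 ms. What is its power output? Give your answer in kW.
P = W/t = 167 J / 8 s = 20.88 W = 0.02088 kW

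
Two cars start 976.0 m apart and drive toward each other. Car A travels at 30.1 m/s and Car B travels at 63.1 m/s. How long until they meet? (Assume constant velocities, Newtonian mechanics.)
Combined speed: v_combined = 30.1 + 63.1 = 93.2 m/s
Time to meet: t = d/93.2 = 976.0/93.2 = 10.47 s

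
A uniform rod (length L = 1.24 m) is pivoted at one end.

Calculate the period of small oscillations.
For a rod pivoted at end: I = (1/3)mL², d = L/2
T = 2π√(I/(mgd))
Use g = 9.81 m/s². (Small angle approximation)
I/m = (1/3)L² = 0.5125 m²; d = L/2 = 0.62 m
T = 2π√(I/(mgd)) = 2π√(0.5125/(9.81×0.62)) = 1.824 s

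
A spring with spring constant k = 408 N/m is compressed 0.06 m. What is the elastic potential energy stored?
PE = ½kx² = ½×408×0.06² = 0.7344 J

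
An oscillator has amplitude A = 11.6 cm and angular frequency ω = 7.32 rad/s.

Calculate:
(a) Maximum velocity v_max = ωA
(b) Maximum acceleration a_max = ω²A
v_max = ωA = 7.32×0.116 = 0.8491 m/s
a_max = ω²A = 7.32²×0.116 = 6.216 m/s²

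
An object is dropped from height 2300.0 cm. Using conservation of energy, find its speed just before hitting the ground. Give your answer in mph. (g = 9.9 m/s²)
mgh = ½mv² → v = √(2gh) = √(2×9.9×23) = 21.34 m/s = 47.74 mph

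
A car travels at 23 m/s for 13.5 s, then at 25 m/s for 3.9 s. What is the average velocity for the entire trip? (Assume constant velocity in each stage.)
d₁ = v₁t₁ = 23 × 13.5 = 310.5 m
d₂ = v₂t₂ = 25 × 3.9 = 97.5 m
d_total = 408.0 m, t_total = 17.4 s
v_avg = d_total/t_total = 408.0/17.4 = 23.45 m/s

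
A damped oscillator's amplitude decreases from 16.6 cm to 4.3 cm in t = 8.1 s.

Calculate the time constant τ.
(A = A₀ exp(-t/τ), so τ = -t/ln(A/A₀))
A/A₀ = 4.3/16.6 = 0.259; ln(A/A₀) = -1.351
τ = −t/ln(A/A₀) = −8.1/-1.351 = 5.997 s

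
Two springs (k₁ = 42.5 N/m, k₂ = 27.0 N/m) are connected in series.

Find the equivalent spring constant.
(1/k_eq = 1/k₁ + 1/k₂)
1/k_eq = 1/42.5 + 1/27.0 = 0.060566; k_eq = 16.51 N/m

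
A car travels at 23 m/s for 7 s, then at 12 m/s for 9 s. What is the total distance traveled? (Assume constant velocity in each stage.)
d₁ = v₁t₁ = 23 × 7 = 161 m
d₂ = v₂t₂ = 12 × 9 = 108 m
d_total = 161 + 108 = 269 m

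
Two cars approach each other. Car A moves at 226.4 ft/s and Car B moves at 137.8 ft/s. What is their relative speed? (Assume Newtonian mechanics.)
v_rel = v_A + v_B = 226.4 + 137.8 = 364.2 ft/s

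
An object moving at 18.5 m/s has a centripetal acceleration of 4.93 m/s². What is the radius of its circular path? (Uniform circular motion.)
r = v²/a_c = 18.5²/4.93 = 69.42 m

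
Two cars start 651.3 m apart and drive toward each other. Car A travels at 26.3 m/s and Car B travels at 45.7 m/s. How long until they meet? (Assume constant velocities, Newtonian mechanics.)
Combined speed: v_combined = 26.3 + 45.7 = 72 m/s
Time to meet: t = d/72 = 651.3/72 = 9.05 s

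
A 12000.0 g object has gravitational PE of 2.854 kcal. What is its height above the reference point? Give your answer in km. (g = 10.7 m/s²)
PE = mgh → h = PE/(mg) = 1.194e+04 J / (12 kg × 10.7 m/s²) = 93 m = 0.093 km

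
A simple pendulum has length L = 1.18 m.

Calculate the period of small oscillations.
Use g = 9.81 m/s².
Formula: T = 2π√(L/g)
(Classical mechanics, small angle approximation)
T = 2π√(L/g) = 2π√(1.18/9.81) = 2.179 s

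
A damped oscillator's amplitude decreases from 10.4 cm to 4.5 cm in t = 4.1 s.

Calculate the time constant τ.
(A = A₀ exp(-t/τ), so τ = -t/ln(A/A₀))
A/A₀ = 4.5/10.4 = 0.4327; ln(A/A₀) = -0.8377
τ = −t/ln(A/A₀) = −4.1/-0.8377 = 4.894 s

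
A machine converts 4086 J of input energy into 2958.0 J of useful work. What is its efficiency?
η = W_out/W_in = 2958.0/4086 = 0.7239 = 72.39%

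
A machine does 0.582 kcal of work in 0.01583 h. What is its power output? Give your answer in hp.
P = W/t = 2435 J / 56.99 s = 42.73 W = 0.0573 hp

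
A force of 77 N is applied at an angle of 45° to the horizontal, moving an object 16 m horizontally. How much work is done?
W = Fd cosθ = 77×16×cos(45°) = 871.16 J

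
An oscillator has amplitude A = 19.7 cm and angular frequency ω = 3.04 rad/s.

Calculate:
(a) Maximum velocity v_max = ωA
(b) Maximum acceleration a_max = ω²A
v_max = ωA = 3.04×0.197 = 0.5989 m/s
a_max = ω²A = 3.04²×0.197 = 1.821 m/s²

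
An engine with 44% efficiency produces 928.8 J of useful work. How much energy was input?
W_in = W_out/η = 928.8/0.44 = 2110.9 J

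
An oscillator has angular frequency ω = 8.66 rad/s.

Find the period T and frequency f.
T = 2π/ω = 2π/8.66 = 0.7255 s; f = ω/2π = 1.378 Hz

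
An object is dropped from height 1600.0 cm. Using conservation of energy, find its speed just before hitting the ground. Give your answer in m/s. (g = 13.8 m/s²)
mgh = ½mv² → v = √(2gh) = √(2×13.8×16) = 21.01 m/s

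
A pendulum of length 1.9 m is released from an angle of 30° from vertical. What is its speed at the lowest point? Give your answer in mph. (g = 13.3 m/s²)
h = L(1 − cosθ) = 1.9×(1 − cos30°) = 0.2546 m
v = √(2gh) = √(2×13.3×0.2546) = 2.602 m/s = 5.821 mph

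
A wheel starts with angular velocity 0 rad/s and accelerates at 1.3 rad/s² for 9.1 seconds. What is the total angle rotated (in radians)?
θ = ω₀t + ½αt² = 0×9.1 + ½×1.3×9.1² = 53.83 rad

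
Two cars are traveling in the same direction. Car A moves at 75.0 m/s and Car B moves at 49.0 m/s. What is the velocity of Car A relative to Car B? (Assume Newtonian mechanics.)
v_rel = v_A - v_B = 75.0 - 49.0 = 26.0 m/s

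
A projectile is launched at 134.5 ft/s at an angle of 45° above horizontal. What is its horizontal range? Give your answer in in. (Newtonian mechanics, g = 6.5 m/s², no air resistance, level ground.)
R = v₀² sin(2θ) / g (with unit conversion) = 10180.0 in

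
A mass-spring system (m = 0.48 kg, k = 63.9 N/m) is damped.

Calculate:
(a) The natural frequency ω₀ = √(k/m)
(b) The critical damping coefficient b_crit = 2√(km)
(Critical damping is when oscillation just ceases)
ω₀ = √(k/m) = √(63.9/0.48) = 11.54 rad/s
b_crit = 2√(km) = 2√(63.9×0.48) = 11.08 kg/s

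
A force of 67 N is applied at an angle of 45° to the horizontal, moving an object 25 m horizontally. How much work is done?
W = Fd cosθ = 67×25×cos(45°) = 1184.4 J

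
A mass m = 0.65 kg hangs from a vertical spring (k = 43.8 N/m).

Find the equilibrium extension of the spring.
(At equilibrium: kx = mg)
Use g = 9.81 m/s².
x_eq = mg/k = 0.65×9.81/43.8 = 0.1456 m = 14.56 cm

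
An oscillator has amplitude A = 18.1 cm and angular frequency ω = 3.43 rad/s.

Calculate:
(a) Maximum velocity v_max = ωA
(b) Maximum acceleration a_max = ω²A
v_max = ωA = 3.43×0.181 = 0.6208 m/s
a_max = ω²A = 3.43²×0.181 = 2.129 m/s²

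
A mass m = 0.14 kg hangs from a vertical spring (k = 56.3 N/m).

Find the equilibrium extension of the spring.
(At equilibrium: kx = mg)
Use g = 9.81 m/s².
x_eq = mg/k = 0.14×9.81/56.3 = 0.02439 m = 2.439 cm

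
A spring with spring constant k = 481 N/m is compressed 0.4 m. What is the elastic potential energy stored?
PE = ½kx² = ½×481×0.4² = 38.48 J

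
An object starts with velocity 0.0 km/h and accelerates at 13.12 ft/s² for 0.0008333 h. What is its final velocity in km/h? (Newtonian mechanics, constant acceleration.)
v = v₀ + at (with unit conversion) = 43.19 km/h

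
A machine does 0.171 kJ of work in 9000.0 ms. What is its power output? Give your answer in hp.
P = W/t = 171 J / 9 s = 19 W = 0.02548 hp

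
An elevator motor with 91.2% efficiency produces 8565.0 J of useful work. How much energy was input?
W_in = W_out/η = 8565.0/0.912 = 9391.4 J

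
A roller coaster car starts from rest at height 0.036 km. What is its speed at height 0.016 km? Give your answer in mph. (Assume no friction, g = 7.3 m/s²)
mgh₁ = ½mv₂² + mgh₂ → v₂ = √(2g(h₁−h₂)) = √(2×7.3×(36−16)) = 17.09 m/s = 38.22 mph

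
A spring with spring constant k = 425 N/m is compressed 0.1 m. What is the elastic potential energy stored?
PE = ½kx² = ½×425×0.1² = 2.125 J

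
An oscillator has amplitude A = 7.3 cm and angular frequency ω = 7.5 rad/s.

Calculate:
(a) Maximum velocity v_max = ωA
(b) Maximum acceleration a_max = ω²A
v_max = ωA = 7.5×0.073 = 0.5475 m/s
a_max = ω²A = 7.5²×0.073 = 4.106 m/s²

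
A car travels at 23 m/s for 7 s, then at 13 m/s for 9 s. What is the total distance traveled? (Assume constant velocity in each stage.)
d₁ = v₁t₁ = 23 × 7 = 161 m
d₂ = v₂t₂ = 13 × 9 = 117 m
d_total = 161 + 117 = 278 m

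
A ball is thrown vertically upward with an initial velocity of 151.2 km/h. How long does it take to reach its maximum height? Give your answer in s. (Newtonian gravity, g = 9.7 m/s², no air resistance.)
t_up = v₀/g (with unit conversion) = 4.33 s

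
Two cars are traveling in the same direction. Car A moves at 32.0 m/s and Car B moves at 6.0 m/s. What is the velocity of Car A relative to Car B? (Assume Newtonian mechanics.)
v_rel = v_A - v_B = 32.0 - 6.0 = 26.0 m/s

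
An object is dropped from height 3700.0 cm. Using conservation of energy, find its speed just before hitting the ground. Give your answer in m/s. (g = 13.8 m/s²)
mgh = ½mv² → v = √(2gh) = √(2×13.8×37) = 31.96 m/s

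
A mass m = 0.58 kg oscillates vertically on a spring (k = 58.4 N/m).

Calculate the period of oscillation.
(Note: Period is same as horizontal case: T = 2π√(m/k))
T = 2π√(m/k) = 2π√(0.58/58.4) = 0.6262 s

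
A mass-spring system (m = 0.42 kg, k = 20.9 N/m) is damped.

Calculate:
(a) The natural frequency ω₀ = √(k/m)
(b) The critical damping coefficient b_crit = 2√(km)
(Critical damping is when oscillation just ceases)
ω₀ = √(k/m) = √(20.9/0.42) = 7.054 rad/s
b_crit = 2√(km) = 2√(20.9×0.42) = 5.926 kg/s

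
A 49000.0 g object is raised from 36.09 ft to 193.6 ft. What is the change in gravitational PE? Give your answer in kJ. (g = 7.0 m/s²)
ΔPE = mg(h₂ − h₁) = 49 kg × 7.0 m/s² × (59.01 − 11) m = 1.647e+04 J = 16.47 kJ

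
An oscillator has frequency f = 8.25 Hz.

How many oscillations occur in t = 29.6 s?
n = f×t = 8.25×29.6 = 244.2 oscillations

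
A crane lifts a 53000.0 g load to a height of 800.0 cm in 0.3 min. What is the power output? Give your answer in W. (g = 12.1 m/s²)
W = mgh = 53×12.1×8 = 5130 J
P = W/t = 5130/18 = 285 W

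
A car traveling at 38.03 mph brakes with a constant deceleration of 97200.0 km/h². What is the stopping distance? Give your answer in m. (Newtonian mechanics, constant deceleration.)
d = v₀² / (2a) (with unit conversion) = 19.27 m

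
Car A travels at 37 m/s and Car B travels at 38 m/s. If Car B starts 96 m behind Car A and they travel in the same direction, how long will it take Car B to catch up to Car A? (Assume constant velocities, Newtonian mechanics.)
Relative speed: v_rel = 38 - 37 = 1 m/s
Time to catch: t = d₀/v_rel = 96/1 = 96.0 s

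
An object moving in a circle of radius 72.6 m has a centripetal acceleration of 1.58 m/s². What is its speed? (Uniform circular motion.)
v = √(a_c × r) = √(1.58 × 72.6) = 10.71 m/s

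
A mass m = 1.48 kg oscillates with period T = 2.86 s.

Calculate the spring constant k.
T = 2π√(m/k) → k = m(2π/T)² = 1.48×(2π/2.86)² = 7.143 N/m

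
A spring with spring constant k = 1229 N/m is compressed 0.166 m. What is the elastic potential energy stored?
PE = ½kx² = ½×1229×0.166² = 16.93 J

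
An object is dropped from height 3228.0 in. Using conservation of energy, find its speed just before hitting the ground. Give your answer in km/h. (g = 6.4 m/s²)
mgh = ½mv² → v = √(2gh) = √(2×6.4×81.99) = 32.4 m/s = 116.6 km/h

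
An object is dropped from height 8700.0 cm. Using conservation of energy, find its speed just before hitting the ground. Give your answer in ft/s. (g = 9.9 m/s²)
mgh = ½mv² → v = √(2gh) = √(2×9.9×87) = 41.5 m/s = 136.2 ft/s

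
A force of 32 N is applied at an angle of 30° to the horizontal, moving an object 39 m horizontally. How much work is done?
W = Fd cosθ = 32×39×cos(30°) = 1080.8 J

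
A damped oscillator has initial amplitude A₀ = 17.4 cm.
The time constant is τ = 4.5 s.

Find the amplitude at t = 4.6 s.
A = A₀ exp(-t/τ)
A = A₀ exp(−t/τ) = 17.4×exp(−4.6/4.5) = 6.26 cm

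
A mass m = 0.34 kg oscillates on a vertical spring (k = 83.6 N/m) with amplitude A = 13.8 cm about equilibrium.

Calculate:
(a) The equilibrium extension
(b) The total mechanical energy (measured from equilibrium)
x_eq = mg/k = 0.34×9.81/83.6 = 0.0399 m = 3.99 cm
E = ½kA² = ½×83.6×(0.138)² = 0.796 J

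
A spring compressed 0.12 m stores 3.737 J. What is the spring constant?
PE = ½kx² → k = 2PE/x² = 2×3.737/0.12² = 519.0 N/m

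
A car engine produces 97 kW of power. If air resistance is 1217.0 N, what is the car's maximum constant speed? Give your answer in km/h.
P = Fv → v = P/F = 97000 W / 1217 N = 79.7 m/s = 286.9 km/h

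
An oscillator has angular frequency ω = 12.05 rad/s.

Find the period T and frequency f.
T = 2π/ω = 2π/12.05 = 0.5214 s; f = ω/2π = 1.918 Hz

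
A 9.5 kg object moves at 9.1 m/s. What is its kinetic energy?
KE = ½mv² = ½×9.5×9.1² = 393.3475 J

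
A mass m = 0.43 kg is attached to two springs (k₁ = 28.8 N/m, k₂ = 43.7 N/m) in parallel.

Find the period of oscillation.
k_eq = k₁+k₂ = 72.5 N/m
T = 2π√(m/k_eq) = 2π√(0.43/72.5) = 0.4839 s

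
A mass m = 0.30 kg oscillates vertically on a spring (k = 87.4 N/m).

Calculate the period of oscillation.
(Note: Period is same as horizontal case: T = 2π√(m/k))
T = 2π√(m/k) = 2π√(0.3/87.4) = 0.3681 s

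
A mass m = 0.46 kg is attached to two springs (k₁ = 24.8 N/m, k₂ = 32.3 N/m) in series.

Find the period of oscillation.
k_eq = k₁k₂/(k₁+k₂) = 14.03 N/m
T = 2π√(m/k_eq) = 2π√(0.46/14.03) = 1.138 s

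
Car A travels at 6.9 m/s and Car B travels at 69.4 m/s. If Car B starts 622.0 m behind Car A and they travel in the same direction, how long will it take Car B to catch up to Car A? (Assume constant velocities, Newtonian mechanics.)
Relative speed: v_rel = 69.4 - 6.9 = 62.5 m/s
Time to catch: t = d₀/v_rel = 622.0/62.5 = 9.95 s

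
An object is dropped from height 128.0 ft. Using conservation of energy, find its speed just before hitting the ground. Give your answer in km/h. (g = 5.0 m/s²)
mgh = ½mv² → v = √(2gh) = √(2×5.0×39.01) = 19.75 m/s = 71.11 km/h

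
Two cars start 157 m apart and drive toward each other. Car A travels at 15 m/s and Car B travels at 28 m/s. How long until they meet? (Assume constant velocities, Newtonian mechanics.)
Combined speed: v_combined = 15 + 28 = 43 m/s
Time to meet: t = d/43 = 157/43 = 3.65 s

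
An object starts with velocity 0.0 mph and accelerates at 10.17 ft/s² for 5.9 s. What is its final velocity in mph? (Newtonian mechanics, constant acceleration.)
v = v₀ + at (with unit conversion) = 40.91 mph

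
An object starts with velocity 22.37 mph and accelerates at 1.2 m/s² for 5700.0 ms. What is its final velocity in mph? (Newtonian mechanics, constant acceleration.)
v = v₀ + at (with unit conversion) = 37.67 mph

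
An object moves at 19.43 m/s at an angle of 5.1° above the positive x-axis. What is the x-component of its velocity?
vₓ = v cos(θ) = 19.43 × cos(5.1°) = 19.35 m/s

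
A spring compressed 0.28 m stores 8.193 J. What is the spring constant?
PE = ½kx² → k = 2PE/x² = 2×8.193/0.28² = 209.0 N/m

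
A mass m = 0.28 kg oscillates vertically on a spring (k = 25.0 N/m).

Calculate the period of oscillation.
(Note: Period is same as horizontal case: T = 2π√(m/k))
T = 2π√(m/k) = 2π√(0.28/25.0) = 0.6649 s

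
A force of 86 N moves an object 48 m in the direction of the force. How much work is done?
W = Fd = 86×48 = 4128.0 J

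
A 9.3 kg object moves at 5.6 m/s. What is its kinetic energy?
KE = ½mv² = ½×9.3×5.6² = 145.824 J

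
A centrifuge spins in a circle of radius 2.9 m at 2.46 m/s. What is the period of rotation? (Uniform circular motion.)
T = 2πr/v = 2π×2.9/2.46 = 7.41 s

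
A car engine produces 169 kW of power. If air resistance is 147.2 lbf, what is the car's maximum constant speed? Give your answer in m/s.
P = Fv → v = P/F = 169000 W / 654.8 N = 258.1 m/s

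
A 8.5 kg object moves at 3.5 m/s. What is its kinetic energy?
KE = ½mv² = ½×8.5×3.5² = 52.0625 J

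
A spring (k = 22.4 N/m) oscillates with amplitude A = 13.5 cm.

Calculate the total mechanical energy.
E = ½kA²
E = ½kA² = ½×22.4×(0.135)² = 0.2041 J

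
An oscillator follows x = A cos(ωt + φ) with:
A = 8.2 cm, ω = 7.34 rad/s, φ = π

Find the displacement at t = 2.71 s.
x = A cos(ωt + φ) = 8.2×cos(7.34×2.71 + π) = -4.138 cm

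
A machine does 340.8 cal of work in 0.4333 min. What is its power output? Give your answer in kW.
P = W/t = 1426 J / 26 s = 54.85 W = 0.05485 kW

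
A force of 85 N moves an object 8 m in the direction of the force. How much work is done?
W = Fd = 85×8 = 680.0 J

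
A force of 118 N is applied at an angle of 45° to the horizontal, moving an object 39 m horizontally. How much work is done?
W = Fd cosθ = 118×39×cos(45°) = 3254.1 J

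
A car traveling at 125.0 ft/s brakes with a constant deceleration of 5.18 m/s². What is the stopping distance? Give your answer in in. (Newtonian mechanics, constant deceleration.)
d = v₀² / (2a) (with unit conversion) = 5516.0 in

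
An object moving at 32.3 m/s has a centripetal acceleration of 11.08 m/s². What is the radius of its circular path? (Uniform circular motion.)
r = v²/a_c = 32.3²/11.08 = 94.16 m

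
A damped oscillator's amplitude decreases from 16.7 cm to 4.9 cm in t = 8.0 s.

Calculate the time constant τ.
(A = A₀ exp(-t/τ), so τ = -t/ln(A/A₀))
A/A₀ = 4.9/16.7 = 0.2934; ln(A/A₀) = -1.226
τ = −t/ln(A/A₀) = −8.0/-1.226 = 6.524 s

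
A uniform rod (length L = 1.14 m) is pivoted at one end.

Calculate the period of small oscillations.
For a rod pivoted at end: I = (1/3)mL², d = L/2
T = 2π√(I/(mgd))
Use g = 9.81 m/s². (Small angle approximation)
I/m = (1/3)L² = 0.4332 m²; d = L/2 = 0.57 m
T = 2π√(I/(mgd)) = 2π√(0.4332/(9.81×0.57)) = 1.749 s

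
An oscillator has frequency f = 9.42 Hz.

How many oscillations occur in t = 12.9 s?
n = f×t = 9.42×12.9 = 121.5 oscillations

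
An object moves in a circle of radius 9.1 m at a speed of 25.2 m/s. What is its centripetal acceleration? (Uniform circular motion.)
a_c = v²/r = 25.2²/9.1 = 635.04/9.1 = 69.78 m/s²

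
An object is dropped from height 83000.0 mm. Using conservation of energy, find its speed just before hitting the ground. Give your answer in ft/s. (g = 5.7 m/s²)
mgh = ½mv² → v = √(2gh) = √(2×5.7×83) = 30.76 m/s = 100.9 ft/s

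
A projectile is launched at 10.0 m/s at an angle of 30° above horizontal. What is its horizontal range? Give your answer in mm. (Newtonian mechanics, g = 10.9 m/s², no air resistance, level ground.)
R = v₀² sin(2θ) / g (with unit conversion) = 7945.0 mm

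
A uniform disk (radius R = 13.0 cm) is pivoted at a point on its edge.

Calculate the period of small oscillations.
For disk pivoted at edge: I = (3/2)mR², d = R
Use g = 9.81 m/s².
I/m = (3/2)R² = 0.02535 m²; d = R = 0.13 m
T = 2π√((3/2)R²/(gR)) = 2π√(3R/(2g)) = 0.8859 s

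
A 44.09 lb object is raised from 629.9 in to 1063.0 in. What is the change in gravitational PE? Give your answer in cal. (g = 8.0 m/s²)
ΔPE = mg(h₂ − h₁) = 20 kg × 8.0 m/s² × (27 − 16) m = 1760 J = 420.7 cal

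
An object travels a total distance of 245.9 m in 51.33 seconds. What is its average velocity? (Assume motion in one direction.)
v_avg = Δd / Δt = 245.9 / 51.33 = 4.79 m/s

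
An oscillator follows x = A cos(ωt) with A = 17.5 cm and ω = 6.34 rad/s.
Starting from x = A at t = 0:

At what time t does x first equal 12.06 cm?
cos(ωt) = x/A = 12.06/17.5 = 0.6891
ωt = arccos(0.6891) = 0.8105 rad
t = 0.8105/6.34 = 0.1278 s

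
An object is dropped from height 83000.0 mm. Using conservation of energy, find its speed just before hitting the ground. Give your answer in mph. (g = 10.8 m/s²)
mgh = ½mv² → v = √(2gh) = √(2×10.8×83) = 42.34 m/s = 94.72 mph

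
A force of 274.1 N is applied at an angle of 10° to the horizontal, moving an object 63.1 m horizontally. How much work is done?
W = Fd cosθ = 274.1×63.1×cos(10°) = 17033.0 J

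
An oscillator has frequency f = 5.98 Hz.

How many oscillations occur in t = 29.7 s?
n = f×t = 5.98×29.7 = 177.6 oscillations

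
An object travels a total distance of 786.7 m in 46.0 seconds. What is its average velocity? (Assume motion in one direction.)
v_avg = Δd / Δt = 786.7 / 46.0 = 17.1 m/s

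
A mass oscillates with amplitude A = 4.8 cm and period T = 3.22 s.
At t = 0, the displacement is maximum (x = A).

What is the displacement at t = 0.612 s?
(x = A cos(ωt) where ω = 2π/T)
ω = 2π/T = 2π/3.22 = 1.951 rad/s
x = A cos(ωt) = 4.8×cos(1.951×0.612) = 1.765 cm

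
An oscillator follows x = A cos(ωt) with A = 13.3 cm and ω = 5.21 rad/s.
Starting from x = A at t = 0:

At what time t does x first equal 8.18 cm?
cos(ωt) = x/A = 8.18/13.3 = 0.615
ωt = arccos(0.615) = 0.9084 rad
t = 0.9084/5.21 = 0.1743 s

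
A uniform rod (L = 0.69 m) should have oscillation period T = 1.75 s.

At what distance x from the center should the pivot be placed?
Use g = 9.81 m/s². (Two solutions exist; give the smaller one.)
T = 2π√((L²/12 + x²)/(gx)). Let c = T²g/(4π²) = 0.761.
x² − cx + L²/12 = 0 → x = (c − √(c² − L²/3))/2 = 0.0563 m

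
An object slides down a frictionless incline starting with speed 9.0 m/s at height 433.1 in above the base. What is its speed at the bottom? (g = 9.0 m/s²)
½mv₀² + mgh = ½mv² → v = √(v₀² + 2gh) = √(9² + 2×9.0×11) = 16.7 m/s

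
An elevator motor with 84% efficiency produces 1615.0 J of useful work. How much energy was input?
W_in = W_out/η = 1615.0/0.84 = 1922.6 J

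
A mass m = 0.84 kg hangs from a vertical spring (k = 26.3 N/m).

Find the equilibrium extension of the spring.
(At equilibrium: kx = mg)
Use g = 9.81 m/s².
x_eq = mg/k = 0.84×9.81/26.3 = 0.3133 m = 31.33 cm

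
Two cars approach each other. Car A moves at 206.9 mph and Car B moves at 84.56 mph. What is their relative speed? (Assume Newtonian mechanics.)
v_rel = v_A + v_B = 206.9 + 84.56 = 291.5 mph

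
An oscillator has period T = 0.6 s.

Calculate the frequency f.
f = 1/T = 1/0.6 = 1.667 Hz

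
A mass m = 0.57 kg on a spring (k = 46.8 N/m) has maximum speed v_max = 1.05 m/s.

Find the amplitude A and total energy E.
½mv²_max = ½kA² → A = v_max√(m/k) = 1.05×√(0.57/46.8) = 0.1159 m = 11.59 cm
E = ½mv²_max = ½×0.57×1.05² = 0.3142 J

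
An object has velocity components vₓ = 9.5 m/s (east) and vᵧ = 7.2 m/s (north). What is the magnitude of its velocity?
|v| = √(vₓ² + vᵧ²) = √(9.5² + 7.2²) = √(142.09) = 11.92 m/s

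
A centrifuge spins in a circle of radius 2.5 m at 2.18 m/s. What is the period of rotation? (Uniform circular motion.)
T = 2πr/v = 2π×2.5/2.18 = 7.21 s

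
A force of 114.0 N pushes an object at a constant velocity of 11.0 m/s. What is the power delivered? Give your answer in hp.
P = Fv = 114 N × 11 m/s = 1254 W = 1.682 hp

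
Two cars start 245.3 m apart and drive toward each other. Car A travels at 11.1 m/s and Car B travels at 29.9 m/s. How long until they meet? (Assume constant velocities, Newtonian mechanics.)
Combined speed: v_combined = 11.1 + 29.9 = 41 m/s
Time to meet: t = d/41 = 245.3/41 = 5.98 s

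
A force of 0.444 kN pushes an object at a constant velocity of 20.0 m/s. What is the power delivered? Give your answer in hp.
P = Fv = 444 N × 20 m/s = 8880 W = 11.91 hp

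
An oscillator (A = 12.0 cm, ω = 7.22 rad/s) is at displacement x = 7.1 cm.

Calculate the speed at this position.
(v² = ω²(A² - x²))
v = ω√(A² − x²) = 7.22×√(0.12² − 0.071²) = 0.6985 m/s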